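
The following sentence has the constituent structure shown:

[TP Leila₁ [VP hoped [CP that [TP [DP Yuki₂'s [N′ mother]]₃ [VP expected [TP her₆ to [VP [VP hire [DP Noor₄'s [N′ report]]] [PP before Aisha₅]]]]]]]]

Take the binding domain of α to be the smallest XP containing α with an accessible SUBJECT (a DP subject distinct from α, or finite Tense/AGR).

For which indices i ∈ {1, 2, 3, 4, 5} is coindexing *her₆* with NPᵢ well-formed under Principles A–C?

{1, 2}

*her* is a pronoun, so Principle B applies: it must be free in its binding domain.
Binding domain of *her₆*: the embedded TP, whose subject is [Yuki₂'s mother]₃.
*Leila₁* c-commands the pronoun but from outside its binding domain, and is not c-commanded by it → coindexation permitted.
*Yuki₂* and the pronoun do not c-command one another → neither Principle B nor Principle C is at stake; coindexation permitted.
*[Yuki₂'s mother]₃* c-commands the pronoun within its binding domain → coindexation would violate Principle B.
*Noor₄*: the pronoun c-commands this R-expression → coindexation would violate Principle C on *Noor₄*.
*Aisha₅*: the pronoun c-commands this R-expression → coindexation would violate Principle C on *Aisha₅*.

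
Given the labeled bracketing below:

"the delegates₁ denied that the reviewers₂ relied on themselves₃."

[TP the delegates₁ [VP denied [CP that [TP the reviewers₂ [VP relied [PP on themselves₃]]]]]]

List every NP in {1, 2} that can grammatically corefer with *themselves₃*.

*themselves* is an anaphor, so Principle A applies: it must be bound in its binding domain.
Binding domain of *themselves₃*: the embedded TP, whose subject is the reviewers₂.
*the delegates₁* c-commands the anaphor but is outside its binding domain → cannot satisfy Principle A.
*the reviewers₂* c-commands the anaphor within its binding domain → licit binder.

{2}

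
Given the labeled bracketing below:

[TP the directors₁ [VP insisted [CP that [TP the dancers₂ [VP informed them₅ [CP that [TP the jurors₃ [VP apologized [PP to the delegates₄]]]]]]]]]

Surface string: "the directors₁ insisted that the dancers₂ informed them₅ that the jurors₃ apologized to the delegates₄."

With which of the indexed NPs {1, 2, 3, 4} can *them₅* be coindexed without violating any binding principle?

*them* is a pronoun, so Principle B applies: it must be free in its binding domain.
Binding domain of *them₅*: the embedded TP, whose subject is the dancers₂.
*the directors₁* c-commands the pronoun but from outside its binding domain, and is not c-commanded by it → coindexation permitted.
*the dancers₂* c-commands the pronoun within its binding domain → coindexation would violate Principle B.
*the jurors₃*: the pronoun c-commands this R-expression → coindexation would violate Principle C on *the jurors₃*.
*the delegates₄*: the pronoun c-commands this R-expression → coindexation would violate Principle C on *the delegates₄*.

{1}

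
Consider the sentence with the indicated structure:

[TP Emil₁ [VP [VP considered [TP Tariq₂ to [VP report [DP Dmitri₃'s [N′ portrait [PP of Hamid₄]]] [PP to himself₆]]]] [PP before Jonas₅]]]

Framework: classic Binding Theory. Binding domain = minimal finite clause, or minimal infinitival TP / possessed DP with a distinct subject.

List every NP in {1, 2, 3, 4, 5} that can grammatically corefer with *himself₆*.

*himself* is an anaphor, so Principle A applies: it must be bound in its binding domain.
Binding domain of *himself₆*: the embedded TP, whose subject is Tariq₂.
*Emil₁* c-commands the anaphor but is outside its binding domain → cannot satisfy Principle A.
*Tariq₂* c-commands the anaphor within its binding domain → licit binder.
*Dmitri₃* does not c-command the anaphor → cannot bind it.
*Hamid₄* does not c-command the anaphor → cannot bind it.
*Jonas₅* does not c-command the anaphor → cannot bind it.

{2}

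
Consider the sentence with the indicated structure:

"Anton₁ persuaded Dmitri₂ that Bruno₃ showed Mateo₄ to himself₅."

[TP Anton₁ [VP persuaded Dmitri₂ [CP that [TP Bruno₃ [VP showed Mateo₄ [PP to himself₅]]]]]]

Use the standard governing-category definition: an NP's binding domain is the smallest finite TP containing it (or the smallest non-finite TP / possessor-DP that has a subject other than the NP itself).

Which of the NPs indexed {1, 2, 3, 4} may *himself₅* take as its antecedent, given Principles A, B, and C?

{3, 4}

*himself* is an anaphor, so Principle A applies: it must be bound in its binding domain.
Binding domain of *himself₅*: the embedded TP, whose subject is Bruno₃.
*Anton₁* c-commands the anaphor but is outside its binding domain → cannot satisfy Principle A.
*Dmitri₂* c-commands the anaphor but is outside its binding domain → cannot satisfy Principle A.
*Bruno₃* c-commands the anaphor within its binding domain → licit binder.
*Mateo₄* c-commands the anaphor within its binding domain → licit binder.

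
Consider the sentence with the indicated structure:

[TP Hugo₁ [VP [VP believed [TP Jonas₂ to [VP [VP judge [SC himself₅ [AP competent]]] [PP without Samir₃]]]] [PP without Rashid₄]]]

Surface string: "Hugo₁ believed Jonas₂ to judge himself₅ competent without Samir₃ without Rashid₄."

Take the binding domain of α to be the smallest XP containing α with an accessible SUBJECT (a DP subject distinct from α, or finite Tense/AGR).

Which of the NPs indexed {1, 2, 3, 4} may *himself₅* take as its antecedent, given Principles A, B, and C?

*himself* is an anaphor, so Principle A applies: it must be bound in its binding domain.
Binding domain of *himself₅*: the embedded TP, whose subject is Jonas₂.
*Hugo₁* c-commands the anaphor but is outside its binding domain → cannot satisfy Principle A.
*Jonas₂* c-commands the anaphor within its binding domain → licit binder.
*Samir₃* does not c-command the anaphor → cannot bind it.
*Rashid₄* does not c-command the anaphor → cannot bind it.

{2}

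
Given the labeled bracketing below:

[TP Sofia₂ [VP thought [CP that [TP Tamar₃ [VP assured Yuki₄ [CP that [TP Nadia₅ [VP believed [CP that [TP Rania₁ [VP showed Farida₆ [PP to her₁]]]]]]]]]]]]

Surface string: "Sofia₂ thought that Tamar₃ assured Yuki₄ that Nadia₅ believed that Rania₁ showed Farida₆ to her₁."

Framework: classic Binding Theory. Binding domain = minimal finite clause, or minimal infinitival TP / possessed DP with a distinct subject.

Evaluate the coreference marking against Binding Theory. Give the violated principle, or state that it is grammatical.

The two coindexed NPs are *Rania₁* and *her₁*.
*her₁* is a pronoun. Its binding domain is the embedded TP, whose subject is Rania₁.
*Rania₁* c-commands it within that domain and carries the same index.
The pronoun is locally bound → Principle B violation.

Principle B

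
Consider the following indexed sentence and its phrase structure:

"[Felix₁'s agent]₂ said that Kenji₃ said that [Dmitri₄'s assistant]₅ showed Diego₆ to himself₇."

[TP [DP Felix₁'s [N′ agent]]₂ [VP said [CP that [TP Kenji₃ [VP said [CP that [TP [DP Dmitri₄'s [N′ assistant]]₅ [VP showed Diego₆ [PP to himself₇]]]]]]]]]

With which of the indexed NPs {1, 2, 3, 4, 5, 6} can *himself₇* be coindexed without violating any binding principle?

{5, 6}

*himself* is an anaphor, so Principle A applies: it must be bound in its binding domain.
Binding domain of *himself₇*: the embedded TP, whose subject is [Dmitri₄'s assistant]₅.
*Felix₁* does not c-command the anaphor → cannot bind it.
*[Felix₁'s agent]₂* c-commands the anaphor but is outside its binding domain → cannot satisfy Principle A.
*Kenji₃* c-commands the anaphor but is outside its binding domain → cannot satisfy Principle A.
*Dmitri₄* does not c-command the anaphor → cannot bind it.
*[Dmitri₄'s assistant]₅* c-commands the anaphor within its binding domain → licit binder.
*Diego₆* c-commands the anaphor within its binding domain → licit binder.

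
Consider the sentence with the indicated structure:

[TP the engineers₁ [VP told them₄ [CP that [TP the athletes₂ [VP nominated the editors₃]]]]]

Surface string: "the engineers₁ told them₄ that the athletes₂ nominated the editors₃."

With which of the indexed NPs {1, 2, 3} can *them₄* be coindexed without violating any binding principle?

none

*them* is a pronoun, so Principle B applies: it must be free in its binding domain.
Binding domain of *them₄*: the matrix TP, whose subject is the engineers₁.
*the engineers₁* c-commands the pronoun within its binding domain → coindexation would violate Principle B.
*the athletes₂*: the pronoun c-commands this R-expression → coindexation would violate Principle C on *the athletes₂*.
*the editors₃*: the pronoun c-commands this R-expression → coindexation would violate Principle C on *the editors₃*.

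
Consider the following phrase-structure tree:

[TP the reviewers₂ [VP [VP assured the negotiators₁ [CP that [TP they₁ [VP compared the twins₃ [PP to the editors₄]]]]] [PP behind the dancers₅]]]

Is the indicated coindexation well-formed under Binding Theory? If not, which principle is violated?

The two coindexed NPs are *the negotiators₁* and *they₁*.
*they₁* is a pronoun; nothing c-commands it within its binding domain (the embedded TP.), so Principle B holds trivially.
*the negotiators₁* is an R-expression; *they₁* does not c-command it, and no other NP shares its index, so Principle C is satisfied.
All principles are respected.

grammatical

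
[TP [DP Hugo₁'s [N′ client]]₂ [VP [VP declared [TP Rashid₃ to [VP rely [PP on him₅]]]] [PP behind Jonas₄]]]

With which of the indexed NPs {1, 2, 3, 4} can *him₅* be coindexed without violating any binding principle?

*him* is a pronoun, so Principle B applies: it must be free in its binding domain.
Binding domain of *him₅*: the embedded TP, whose subject is Rashid₃.
*Hugo₁* and the pronoun do not c-command one another → neither Principle B nor Principle C is at stake; coindexation permitted.
*[Hugo₁'s client]₂* c-commands the pronoun but from outside its binding domain, and is not c-commanded by it → coindexation permitted.
*Rashid₃* c-commands the pronoun within its binding domain → coindexation would violate Principle B.
*Jonas₄* and the pronoun do not c-command one another → neither Principle B nor Principle C is at stake; coindexation permitted.

{1, 2, 4}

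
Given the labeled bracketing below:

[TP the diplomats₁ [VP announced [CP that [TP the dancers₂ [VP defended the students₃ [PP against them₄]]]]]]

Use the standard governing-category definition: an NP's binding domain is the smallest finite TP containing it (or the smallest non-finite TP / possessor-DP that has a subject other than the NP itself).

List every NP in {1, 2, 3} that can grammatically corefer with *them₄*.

{1}

*them* is a pronoun, so Principle B applies: it must be free in its binding domain.
Binding domain of *them₄*: the embedded TP, whose subject is the dancers₂.
*the diplomats₁* c-commands the pronoun but from outside its binding domain, and is not c-commanded by it → coindexation permitted.
*the dancers₂* c-commands the pronoun within its binding domain → coindexation would violate Principle B.
*the students₃* c-commands the pronoun within its binding domain → coindexation would violate Principle B.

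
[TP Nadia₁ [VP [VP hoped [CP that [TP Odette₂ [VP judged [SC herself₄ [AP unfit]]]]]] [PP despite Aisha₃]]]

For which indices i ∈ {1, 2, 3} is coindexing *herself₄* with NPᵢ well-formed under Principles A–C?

*herself* is an anaphor, so Principle A applies: it must be bound in its binding domain.
Binding domain of *herself₄*: the embedded TP, whose subject is Odette₂.
*Nadia₁* c-commands the anaphor but is outside its binding domain → cannot satisfy Principle A.
*Odette₂* c-commands the anaphor within its binding domain → licit binder.
*Aisha₃* does not c-command the anaphor → cannot bind it.

{2}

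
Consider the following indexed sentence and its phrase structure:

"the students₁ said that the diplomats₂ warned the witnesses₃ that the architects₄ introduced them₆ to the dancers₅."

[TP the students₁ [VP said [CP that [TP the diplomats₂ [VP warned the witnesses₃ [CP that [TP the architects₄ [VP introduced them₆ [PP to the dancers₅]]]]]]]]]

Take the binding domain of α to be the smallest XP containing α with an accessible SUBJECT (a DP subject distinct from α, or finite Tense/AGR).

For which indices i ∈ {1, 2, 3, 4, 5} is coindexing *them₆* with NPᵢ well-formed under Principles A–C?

{1, 2, 3}

*them* is a pronoun, so Principle B applies: it must be free in its binding domain.
Binding domain of *them₆*: the embedded TP, whose subject is the architects₄.
*the students₁* c-commands the pronoun but from outside its binding domain, and is not c-commanded by it → coindexation permitted.
*the diplomats₂* c-commands the pronoun but from outside its binding domain, and is not c-commanded by it → coindexation permitted.
*the witnesses₃* c-commands the pronoun but from outside its binding domain, and is not c-commanded by it → coindexation permitted.
*the architects₄* c-commands the pronoun within its binding domain → coindexation would violate Principle B.
*the dancers₅*: the pronoun c-commands this R-expression → coindexation would violate Principle C on *the dancers₅*.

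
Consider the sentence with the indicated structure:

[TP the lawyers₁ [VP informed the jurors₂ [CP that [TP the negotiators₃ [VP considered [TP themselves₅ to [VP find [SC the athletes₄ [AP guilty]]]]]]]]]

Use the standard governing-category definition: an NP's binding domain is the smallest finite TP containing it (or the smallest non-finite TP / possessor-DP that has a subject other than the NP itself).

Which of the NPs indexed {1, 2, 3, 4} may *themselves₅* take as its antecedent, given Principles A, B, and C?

{3}

*themselves* is an anaphor, so Principle A applies: it must be bound in its binding domain.
Binding domain of *themselves₅*: the embedded TP, whose subject is the negotiators₃.
*the lawyers₁* c-commands the anaphor but is outside its binding domain → cannot satisfy Principle A.
*the jurors₂* c-commands the anaphor but is outside its binding domain → cannot satisfy Principle A.
*the negotiators₃* c-commands the anaphor within its binding domain → licit binder.
*the athletes₄* does not c-command the anaphor → cannot bind it.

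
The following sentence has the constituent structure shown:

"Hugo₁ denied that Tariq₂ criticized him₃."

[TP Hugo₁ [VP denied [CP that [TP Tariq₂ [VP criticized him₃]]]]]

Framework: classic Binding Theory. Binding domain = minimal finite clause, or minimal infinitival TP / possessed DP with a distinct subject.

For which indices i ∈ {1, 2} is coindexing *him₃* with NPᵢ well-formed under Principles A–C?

*him* is a pronoun, so Principle B applies: it must be free in its binding domain.
Binding domain of *him₃*: the embedded TP, whose subject is Tariq₂.
*Hugo₁* c-commands the pronoun but from outside its binding domain, and is not c-commanded by it → coindexation permitted.
*Tariq₂* c-commands the pronoun within its binding domain → coindexation would violate Principle B.

{1}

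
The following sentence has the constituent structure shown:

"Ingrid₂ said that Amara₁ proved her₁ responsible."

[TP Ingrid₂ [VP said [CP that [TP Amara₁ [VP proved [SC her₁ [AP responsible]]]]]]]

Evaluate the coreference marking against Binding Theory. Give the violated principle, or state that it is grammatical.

The two coindexed NPs are *Amara₁* and *her₁*.
*her₁* is a pronoun. Its binding domain is the embedded TP, whose subject is Amara₁.
*Amara₁* c-commands it within that domain and carries the same index.
The pronoun is locally bound → Principle B violation.

Principle B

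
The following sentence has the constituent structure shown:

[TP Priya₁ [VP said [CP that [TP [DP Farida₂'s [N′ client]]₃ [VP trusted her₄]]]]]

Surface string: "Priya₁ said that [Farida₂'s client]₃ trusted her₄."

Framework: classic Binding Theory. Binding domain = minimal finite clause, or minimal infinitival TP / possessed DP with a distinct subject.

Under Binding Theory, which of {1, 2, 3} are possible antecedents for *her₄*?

*her* is a pronoun, so Principle B applies: it must be free in its binding domain.
Binding domain of *her₄*: the embedded TP, whose subject is [Farida₂'s client]₃.
*Priya₁* c-commands the pronoun but from outside its binding domain, and is not c-commanded by it → coindexation permitted.
*Farida₂* and the pronoun do not c-command one another → neither Principle B nor Principle C is at stake; coindexation permitted.
*[Farida₂'s client]₃* c-commands the pronoun within its binding domain → coindexation would violate Principle B.

{1, 2}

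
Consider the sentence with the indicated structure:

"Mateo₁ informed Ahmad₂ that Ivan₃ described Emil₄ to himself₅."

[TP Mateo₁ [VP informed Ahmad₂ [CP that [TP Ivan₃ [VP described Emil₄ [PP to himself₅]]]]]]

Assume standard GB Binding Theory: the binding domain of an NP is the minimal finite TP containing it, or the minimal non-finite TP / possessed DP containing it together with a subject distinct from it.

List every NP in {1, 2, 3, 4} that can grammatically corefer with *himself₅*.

*himself* is an anaphor, so Principle A applies: it must be bound in its binding domain.
Binding domain of *himself₅*: the embedded TP, whose subject is Ivan₃.
*Mateo₁* c-commands the anaphor but is outside its binding domain → cannot satisfy Principle A.
*Ahmad₂* c-commands the anaphor but is outside its binding domain → cannot satisfy Principle A.
*Ivan₃* c-commands the anaphor within its binding domain → licit binder.
*Emil₄* c-commands the anaphor within its binding domain → licit binder.

{3, 4}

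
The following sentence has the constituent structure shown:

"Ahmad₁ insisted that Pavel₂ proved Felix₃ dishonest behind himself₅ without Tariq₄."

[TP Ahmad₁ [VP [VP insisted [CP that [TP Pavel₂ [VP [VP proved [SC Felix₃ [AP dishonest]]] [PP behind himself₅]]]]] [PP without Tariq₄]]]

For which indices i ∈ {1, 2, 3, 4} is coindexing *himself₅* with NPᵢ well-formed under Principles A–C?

{2}

*himself* is an anaphor, so Principle A applies: it must be bound in its binding domain.
Binding domain of *himself₅*: the embedded TP, whose subject is Pavel₂.
*Ahmad₁* c-commands the anaphor but is outside its binding domain → cannot satisfy Principle A.
*Pavel₂* c-commands the anaphor within its binding domain → licit binder.
*Felix₃* does not c-command the anaphor → cannot bind it.
*Tariq₄* does not c-command the anaphor → cannot bind it.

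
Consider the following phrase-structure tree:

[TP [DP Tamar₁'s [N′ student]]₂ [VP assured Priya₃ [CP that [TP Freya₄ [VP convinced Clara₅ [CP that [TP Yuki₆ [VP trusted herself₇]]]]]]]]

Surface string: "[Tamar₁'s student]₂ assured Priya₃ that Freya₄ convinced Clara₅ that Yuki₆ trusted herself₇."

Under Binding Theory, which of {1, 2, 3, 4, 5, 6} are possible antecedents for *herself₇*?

{6}

*herself* is an anaphor, so Principle A applies: it must be bound in its binding domain.
Binding domain of *herself₇*: the embedded TP, whose subject is Yuki₆.
*Tamar₁* does not c-command the anaphor → cannot bind it.
*[Tamar₁'s student]₂* c-commands the anaphor but is outside its binding domain → cannot satisfy Principle A.
*Priya₃* c-commands the anaphor but is outside its binding domain → cannot satisfy Principle A.
*Freya₄* c-commands the anaphor but is outside its binding domain → cannot satisfy Principle A.
*Clara₅* c-commands the anaphor but is outside its binding domain → cannot satisfy Principle A.
*Yuki₆* c-commands the anaphor within its binding domain → licit binder.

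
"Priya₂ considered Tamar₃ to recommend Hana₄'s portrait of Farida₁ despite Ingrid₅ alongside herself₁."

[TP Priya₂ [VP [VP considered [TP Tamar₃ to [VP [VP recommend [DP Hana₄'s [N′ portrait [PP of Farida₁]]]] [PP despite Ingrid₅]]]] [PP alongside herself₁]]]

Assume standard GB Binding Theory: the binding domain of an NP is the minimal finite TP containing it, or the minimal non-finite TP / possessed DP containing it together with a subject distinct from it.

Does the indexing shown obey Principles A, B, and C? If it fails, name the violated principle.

The two coindexed NPs are *Farida₁* and *herself₁*.
*herself₁* is an anaphor. Principle A requires it to be bound within its binding domain — the matrix TP, whose subject is Priya₂.
Within that domain it is c-commanded by *Priya₂*, which does not share its index.
*Farida₁* does not c-command the anaphor at all.
The anaphor is unbound in its domain → Principle A violation.

Principle A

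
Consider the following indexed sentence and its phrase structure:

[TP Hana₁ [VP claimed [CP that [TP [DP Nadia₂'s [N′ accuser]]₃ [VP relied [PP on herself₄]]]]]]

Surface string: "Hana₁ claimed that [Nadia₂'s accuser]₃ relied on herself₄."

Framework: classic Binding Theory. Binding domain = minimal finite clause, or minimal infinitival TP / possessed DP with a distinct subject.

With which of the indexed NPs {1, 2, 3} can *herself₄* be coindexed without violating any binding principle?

{3}

*herself* is an anaphor, so Principle A applies: it must be bound in its binding domain.
Binding domain of *herself₄*: the embedded TP, whose subject is [Nadia₂'s accuser]₃.
*Hana₁* c-commands the anaphor but is outside its binding domain → cannot satisfy Principle A.
*Nadia₂* does not c-command the anaphor → cannot bind it.
*[Nadia₂'s accuser]₃* c-commands the anaphor within its binding domain → licit binder.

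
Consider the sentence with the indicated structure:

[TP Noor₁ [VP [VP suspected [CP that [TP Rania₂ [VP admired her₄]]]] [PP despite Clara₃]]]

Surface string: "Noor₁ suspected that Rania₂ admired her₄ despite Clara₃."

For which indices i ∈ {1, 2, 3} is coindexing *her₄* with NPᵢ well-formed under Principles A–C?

{1, 3}

*her* is a pronoun, so Principle B applies: it must be free in its binding domain.
Binding domain of *her₄*: the embedded TP, whose subject is Rania₂.
*Noor₁* c-commands the pronoun but from outside its binding domain, and is not c-commanded by it → coindexation permitted.
*Rania₂* c-commands the pronoun within its binding domain → coindexation would violate Principle B.
*Clara₃* and the pronoun do not c-command one another → neither Principle B nor Principle C is at stake; coindexation permitted.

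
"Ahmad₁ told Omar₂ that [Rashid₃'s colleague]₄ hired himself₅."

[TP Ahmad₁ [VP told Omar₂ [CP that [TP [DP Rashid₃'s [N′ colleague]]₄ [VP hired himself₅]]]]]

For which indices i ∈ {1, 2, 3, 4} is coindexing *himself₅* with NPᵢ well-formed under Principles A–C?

*himself* is an anaphor, so Principle A applies: it must be bound in its binding domain.
Binding domain of *himself₅*: the embedded TP, whose subject is [Rashid₃'s colleague]₄.
*Ahmad₁* c-commands the anaphor but is outside its binding domain → cannot satisfy Principle A.
*Omar₂* c-commands the anaphor but is outside its binding domain → cannot satisfy Principle A.
*Rashid₃* does not c-command the anaphor → cannot bind it.
*[Rashid₃'s colleague]₄* c-commands the anaphor within its binding domain → licit binder.

{4}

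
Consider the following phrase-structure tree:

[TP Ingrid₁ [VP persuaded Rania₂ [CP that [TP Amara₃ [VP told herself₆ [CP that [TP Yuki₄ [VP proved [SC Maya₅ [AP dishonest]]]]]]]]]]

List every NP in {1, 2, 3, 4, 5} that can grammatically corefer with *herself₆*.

{3}

*herself* is an anaphor, so Principle A applies: it must be bound in its binding domain.
Binding domain of *herself₆*: the embedded TP, whose subject is Amara₃.
*Ingrid₁* c-commands the anaphor but is outside its binding domain → cannot satisfy Principle A.
*Rania₂* c-commands the anaphor but is outside its binding domain → cannot satisfy Principle A.
*Amara₃* c-commands the anaphor within its binding domain → licit binder.
*Yuki₄* does not c-command the anaphor → cannot bind it.
*Maya₅* does not c-command the anaphor → cannot bind it.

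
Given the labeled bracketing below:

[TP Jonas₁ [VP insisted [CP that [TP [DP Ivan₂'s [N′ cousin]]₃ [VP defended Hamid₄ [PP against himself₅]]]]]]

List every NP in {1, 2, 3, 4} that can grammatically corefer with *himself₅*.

*himself* is an anaphor, so Principle A applies: it must be bound in its binding domain.
Binding domain of *himself₅*: the embedded TP, whose subject is [Ivan₂'s cousin]₃.
*Jonas₁* c-commands the anaphor but is outside its binding domain → cannot satisfy Principle A.
*Ivan₂* does not c-command the anaphor → cannot bind it.
*[Ivan₂'s cousin]₃* c-commands the anaphor within its binding domain → licit binder.
*Hamid₄* c-commands the anaphor within its binding domain → licit binder.

{3, 4}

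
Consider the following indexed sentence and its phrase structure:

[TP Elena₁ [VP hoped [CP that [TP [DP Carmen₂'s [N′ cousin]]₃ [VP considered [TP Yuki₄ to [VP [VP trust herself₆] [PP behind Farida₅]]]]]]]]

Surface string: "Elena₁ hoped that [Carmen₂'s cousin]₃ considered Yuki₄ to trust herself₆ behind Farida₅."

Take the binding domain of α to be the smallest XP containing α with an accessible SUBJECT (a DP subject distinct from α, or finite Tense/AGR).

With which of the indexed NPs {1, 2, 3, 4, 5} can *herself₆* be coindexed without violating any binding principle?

{4}

*herself* is an anaphor, so Principle A applies: it must be bound in its binding domain.
Binding domain of *herself₆*: the embedded TP, whose subject is Yuki₄.
*Elena₁* c-commands the anaphor but is outside its binding domain → cannot satisfy Principle A.
*Carmen₂* does not c-command the anaphor → cannot bind it.
*[Carmen₂'s cousin]₃* c-commands the anaphor but is outside its binding domain → cannot satisfy Principle A.
*Yuki₄* c-commands the anaphor within its binding domain → licit binder.
*Farida₅* does not c-command the anaphor → cannot bind it.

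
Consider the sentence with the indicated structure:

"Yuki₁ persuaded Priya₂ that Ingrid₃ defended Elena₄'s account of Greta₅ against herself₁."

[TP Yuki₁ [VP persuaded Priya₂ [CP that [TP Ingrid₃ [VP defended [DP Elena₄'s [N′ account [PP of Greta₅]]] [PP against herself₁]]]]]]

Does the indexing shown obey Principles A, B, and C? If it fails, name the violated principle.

The two coindexed NPs are *Yuki₁* and *herself₁*.
*herself₁* is an anaphor. Principle A requires it to be bound within its binding domain — the embedded TP, whose subject is Ingrid₃.
Within that domain it is c-commanded by *Ingrid₃*, which does not share its index.
*Yuki₁* does c-command the anaphor, but from outside its binding domain.
The anaphor is unbound in its domain → Principle A violation.

Principle A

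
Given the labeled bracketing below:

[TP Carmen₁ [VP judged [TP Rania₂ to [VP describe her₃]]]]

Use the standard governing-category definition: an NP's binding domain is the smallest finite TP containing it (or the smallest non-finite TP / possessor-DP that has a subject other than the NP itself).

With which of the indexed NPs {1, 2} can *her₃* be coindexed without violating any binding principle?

{1}

*her* is a pronoun, so Principle B applies: it must be free in its binding domain.
Binding domain of *her₃*: the embedded TP, whose subject is Rania₂.
*Carmen₁* c-commands the pronoun but from outside its binding domain, and is not c-commanded by it → coindexation permitted.
*Rania₂* c-commands the pronoun within its binding domain → coindexation would violate Principle B.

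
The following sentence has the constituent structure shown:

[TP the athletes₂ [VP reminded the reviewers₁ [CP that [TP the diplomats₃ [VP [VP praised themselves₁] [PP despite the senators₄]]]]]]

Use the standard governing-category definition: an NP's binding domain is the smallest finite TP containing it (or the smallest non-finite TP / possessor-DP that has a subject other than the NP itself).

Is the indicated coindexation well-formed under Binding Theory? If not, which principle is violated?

The two coindexed NPs are *the reviewers₁* and *themselves₁*.
*themselves₁* is an anaphor. Principle A requires it to be bound within its binding domain — the embedded TP, whose subject is the diplomats₃.
Within that domain it is c-commanded by *the diplomats₃*, which does not share its index.
*the reviewers₁* does c-command the anaphor, but from outside its binding domain.
The anaphor is unbound in its domain → Principle A violation.

Principle A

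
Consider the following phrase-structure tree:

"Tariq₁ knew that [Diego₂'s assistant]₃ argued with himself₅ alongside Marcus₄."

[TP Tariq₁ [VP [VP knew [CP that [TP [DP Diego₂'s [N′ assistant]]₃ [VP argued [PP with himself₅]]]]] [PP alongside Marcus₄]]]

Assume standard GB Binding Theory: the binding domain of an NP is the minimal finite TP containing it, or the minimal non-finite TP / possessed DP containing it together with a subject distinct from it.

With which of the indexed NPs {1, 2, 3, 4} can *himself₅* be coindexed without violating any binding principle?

*himself* is an anaphor, so Principle A applies: it must be bound in its binding domain.
Binding domain of *himself₅*: the embedded TP, whose subject is [Diego₂'s assistant]₃.
*Tariq₁* c-commands the anaphor but is outside its binding domain → cannot satisfy Principle A.
*Diego₂* does not c-command the anaphor → cannot bind it.
*[Diego₂'s assistant]₃* c-commands the anaphor within its binding domain → licit binder.
*Marcus₄* does not c-command the anaphor → cannot bind it.

{3}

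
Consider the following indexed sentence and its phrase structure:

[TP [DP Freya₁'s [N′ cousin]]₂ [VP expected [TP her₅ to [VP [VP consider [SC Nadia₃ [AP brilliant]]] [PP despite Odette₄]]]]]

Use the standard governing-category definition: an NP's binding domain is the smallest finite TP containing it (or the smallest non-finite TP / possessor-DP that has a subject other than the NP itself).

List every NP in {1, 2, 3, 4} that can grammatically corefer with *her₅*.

*her* is a pronoun, so Principle B applies: it must be free in its binding domain.
Binding domain of *her₅*: the matrix TP, whose subject is [Freya₁'s cousin]₂.
*Freya₁* and the pronoun do not c-command one another → neither Principle B nor Principle C is at stake; coindexation permitted.
*[Freya₁'s cousin]₂* c-commands the pronoun within its binding domain → coindexation would violate Principle B.
*Nadia₃*: the pronoun c-commands this R-expression → coindexation would violate Principle C on *Nadia₃*.
*Odette₄*: the pronoun c-commands this R-expression → coindexation would violate Principle C on *Odette₄*.

{1}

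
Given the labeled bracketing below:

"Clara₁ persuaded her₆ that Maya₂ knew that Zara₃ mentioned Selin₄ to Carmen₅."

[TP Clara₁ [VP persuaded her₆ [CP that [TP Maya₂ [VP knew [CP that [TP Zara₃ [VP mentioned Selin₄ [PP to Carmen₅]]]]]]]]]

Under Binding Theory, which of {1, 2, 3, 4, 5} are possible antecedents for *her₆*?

*her* is a pronoun, so Principle B applies: it must be free in its binding domain.
Binding domain of *her₆*: the matrix TP, whose subject is Clara₁.
*Clara₁* c-commands the pronoun within its binding domain → coindexation would violate Principle B.
*Maya₂*: the pronoun c-commands this R-expression → coindexation would violate Principle C on *Maya₂*.
*Zara₃*: the pronoun c-commands this R-expression → coindexation would violate Principle C on *Zara₃*.
*Selin₄*: the pronoun c-commands this R-expression → coindexation would violate Principle C on *Selin₄*.
*Carmen₅*: the pronoun c-commands this R-expression → coindexation would violate Principle C on *Carmen₅*.

none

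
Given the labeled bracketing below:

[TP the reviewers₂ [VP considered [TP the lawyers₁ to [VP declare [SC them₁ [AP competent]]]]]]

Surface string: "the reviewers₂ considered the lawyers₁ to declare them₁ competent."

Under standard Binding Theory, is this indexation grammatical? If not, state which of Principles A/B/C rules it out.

Principle B

The two coindexed NPs are *the lawyers₁* and *them₁*.
*them₁* is a pronoun. Its binding domain is the embedded TP, whose subject is the lawyers₁.
*the lawyers₁* c-commands it within that domain and carries the same index.
The pronoun is locally bound → Principle B violation.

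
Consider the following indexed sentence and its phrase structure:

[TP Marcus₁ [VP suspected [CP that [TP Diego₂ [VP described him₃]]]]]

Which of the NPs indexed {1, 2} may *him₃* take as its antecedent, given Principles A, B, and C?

{1}

*him* is a pronoun, so Principle B applies: it must be free in its binding domain.
Binding domain of *him₃*: the embedded TP, whose subject is Diego₂.
*Marcus₁* c-commands the pronoun but from outside its binding domain, and is not c-commanded by it → coindexation permitted.
*Diego₂* c-commands the pronoun within its binding domain → coindexation would violate Principle B.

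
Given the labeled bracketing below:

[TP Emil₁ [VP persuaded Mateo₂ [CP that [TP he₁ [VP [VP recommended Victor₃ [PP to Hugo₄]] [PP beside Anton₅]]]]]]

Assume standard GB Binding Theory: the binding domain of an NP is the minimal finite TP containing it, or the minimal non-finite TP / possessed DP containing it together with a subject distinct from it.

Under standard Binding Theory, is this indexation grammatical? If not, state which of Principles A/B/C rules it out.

The two coindexed NPs are *Emil₁* and *he₁*.
*he₁* is a pronoun; nothing c-commands it within its binding domain (the embedded TP.), so Principle B holds trivially.
*Emil₁* is an R-expression; *he₁* does not c-command it, and no other NP shares its index, so Principle C is satisfied.
All principles are respected.

grammatical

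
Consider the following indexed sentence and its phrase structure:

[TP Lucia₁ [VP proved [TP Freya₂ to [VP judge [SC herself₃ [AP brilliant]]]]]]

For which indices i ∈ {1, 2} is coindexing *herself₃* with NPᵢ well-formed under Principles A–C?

*herself* is an anaphor, so Principle A applies: it must be bound in its binding domain.
Binding domain of *herself₃*: the embedded TP, whose subject is Freya₂.
*Lucia₁* c-commands the anaphor but is outside its binding domain → cannot satisfy Principle A.
*Freya₂* c-commands the anaphor within its binding domain → licit binder.

{2}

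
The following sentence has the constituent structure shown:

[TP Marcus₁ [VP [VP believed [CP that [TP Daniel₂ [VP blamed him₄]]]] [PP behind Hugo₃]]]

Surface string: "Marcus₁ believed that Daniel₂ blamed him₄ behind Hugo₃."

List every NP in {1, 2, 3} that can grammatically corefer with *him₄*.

*him* is a pronoun, so Principle B applies: it must be free in its binding domain.
Binding domain of *him₄*: the embedded TP, whose subject is Daniel₂.
*Marcus₁* c-commands the pronoun but from outside its binding domain, and is not c-commanded by it → coindexation permitted.
*Daniel₂* c-commands the pronoun within its binding domain → coindexation would violate Principle B.
*Hugo₃* and the pronoun do not c-command one another → neither Principle B nor Principle C is at stake; coindexation permitted.

{1, 3}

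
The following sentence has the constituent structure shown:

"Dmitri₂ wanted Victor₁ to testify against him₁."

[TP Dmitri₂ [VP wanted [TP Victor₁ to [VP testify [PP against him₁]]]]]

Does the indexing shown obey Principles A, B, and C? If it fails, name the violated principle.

Principle B

The two coindexed NPs are *Victor₁* and *him₁*.
*him₁* is a pronoun. Its binding domain is the embedded TP, whose subject is Victor₁.
*Victor₁* c-commands it within that domain and carries the same index.
The pronoun is locally bound → Principle B violation.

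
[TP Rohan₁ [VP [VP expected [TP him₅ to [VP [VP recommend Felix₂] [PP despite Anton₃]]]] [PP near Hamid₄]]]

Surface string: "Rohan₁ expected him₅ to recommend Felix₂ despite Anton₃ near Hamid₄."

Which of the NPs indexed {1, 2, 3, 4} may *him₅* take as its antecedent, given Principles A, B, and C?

*him* is a pronoun, so Principle B applies: it must be free in its binding domain.
Binding domain of *him₅*: the matrix TP, whose subject is Rohan₁.
*Rohan₁* c-commands the pronoun within its binding domain → coindexation would violate Principle B.
*Felix₂*: the pronoun c-commands this R-expression → coindexation would violate Principle C on *Felix₂*.
*Anton₃*: the pronoun c-commands this R-expression → coindexation would violate Principle C on *Anton₃*.
*Hamid₄* and the pronoun do not c-command one another → neither Principle B nor Principle C is at stake; coindexation permitted.

{4}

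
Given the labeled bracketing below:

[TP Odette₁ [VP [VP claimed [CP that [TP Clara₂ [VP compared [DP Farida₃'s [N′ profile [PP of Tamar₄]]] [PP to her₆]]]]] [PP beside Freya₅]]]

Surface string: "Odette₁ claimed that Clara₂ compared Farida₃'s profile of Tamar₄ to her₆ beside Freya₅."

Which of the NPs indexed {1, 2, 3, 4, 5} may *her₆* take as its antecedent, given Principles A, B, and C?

{1, 3, 4, 5}

*her* is a pronoun, so Principle B applies: it must be free in its binding domain.
Binding domain of *her₆*: the embedded TP, whose subject is Clara₂.
*Odette₁* c-commands the pronoun but from outside its binding domain, and is not c-commanded by it → coindexation permitted.
*Clara₂* c-commands the pronoun within its binding domain → coindexation would violate Principle B.
*Farida₃* and the pronoun do not c-command one another → neither Principle B nor Principle C is at stake; coindexation permitted.
*Tamar₄* and the pronoun do not c-command one another → neither Principle B nor Principle C is at stake; coindexation permitted.
*Freya₅* and the pronoun do not c-command one another → neither Principle B nor Principle C is at stake; coindexation permitted.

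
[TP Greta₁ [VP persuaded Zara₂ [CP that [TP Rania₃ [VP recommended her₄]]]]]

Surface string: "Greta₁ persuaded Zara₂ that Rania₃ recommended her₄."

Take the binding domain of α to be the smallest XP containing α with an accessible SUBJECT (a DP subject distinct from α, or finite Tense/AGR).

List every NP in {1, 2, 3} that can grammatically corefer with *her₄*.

*her* is a pronoun, so Principle B applies: it must be free in its binding domain.
Binding domain of *her₄*: the embedded TP, whose subject is Rania₃.
*Greta₁* c-commands the pronoun but from outside its binding domain, and is not c-commanded by it → coindexation permitted.
*Zara₂* c-commands the pronoun but from outside its binding domain, and is not c-commanded by it → coindexation permitted.
*Rania₃* c-commands the pronoun within its binding domain → coindexation would violate Principle B.

{1, 2}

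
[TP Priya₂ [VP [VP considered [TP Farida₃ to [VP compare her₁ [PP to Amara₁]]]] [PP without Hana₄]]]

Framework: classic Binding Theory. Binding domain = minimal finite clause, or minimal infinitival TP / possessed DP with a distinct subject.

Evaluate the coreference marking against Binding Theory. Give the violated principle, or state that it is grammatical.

Principle C

The two coindexed NPs are *her₁* and *Amara₁*.
*Amara₁* is an R-expression. Principle C requires it to be free everywhere.
*her₁* c-commands it and carries the same index.
The R-expression is bound → Principle C violation.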